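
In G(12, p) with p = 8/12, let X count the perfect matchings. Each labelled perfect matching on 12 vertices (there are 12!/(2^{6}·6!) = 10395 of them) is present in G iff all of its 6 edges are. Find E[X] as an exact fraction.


K_12 has 12!/(2^{6}·6!) = 10395 labelled perfect matchings.
For each such perfect matching H, let X_H = 1 if all 6 edges of H are present in G. Then P[X_H = 1] = p^{6} = (2/3)^{6} = 64/729.
Summing the indicators: E[X] = Σ_H E[X_H] = 10395 · p^{6} = 10395 · 64/729 = 24640/27.
Numerically: E[X] ≈ 912.593.

E[X] = 10395 · (2/3)^{6} = 24640/27 ≈ 912.593.


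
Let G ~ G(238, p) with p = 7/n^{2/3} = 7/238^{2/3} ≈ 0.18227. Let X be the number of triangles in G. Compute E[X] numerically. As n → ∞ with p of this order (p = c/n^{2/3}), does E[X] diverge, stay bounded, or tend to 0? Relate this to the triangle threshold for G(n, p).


Number of potential triangles: C(238, 3) = 2218636.
Each occurs with probability p³ ≈ (0.18227)³ ≈ 6.0553633e-03.
By linearity: E[X] = C(238, 3)·p³ ≈ 2218636 · 6.0553633e-03 ≈ 13434.64706.
Since α = 2/3 < 1, p = c/n^{2/3} ≫ 1/n is above the triangle threshold p ~ 1/n. Asymptotically E[X] ~ (c³/6)·n^{3(1−α)} = (7³/6)·n^{1} → ∞; triangles are abundant w.h.p.

E[X] ≈ 13434.64706; in regime p = Θ(1/n^{2/3}) E[X] diverges (above the triangle threshold p ~ 1/n).


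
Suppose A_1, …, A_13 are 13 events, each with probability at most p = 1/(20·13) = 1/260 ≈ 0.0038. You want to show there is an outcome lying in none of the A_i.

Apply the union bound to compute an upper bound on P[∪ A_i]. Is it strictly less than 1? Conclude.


Union bound: P[∪_{i=1}^{13} A_i] ≤ Σ_i P[A_i] ≤ 13·p = 13·(1/260) = 1/20.
Numerically: 1/20 ≈ 0.0500.
Is 1/20 < 1? YES.
Since P[∪ A_i] ≤ 1/20 < 1, the complement has P[∩ A_i^c] ≥ 1 − 1/20 = 19/20 > 0, so some outcome avoids every A_i.

13·p = 1/20 ≈ 0.0500; existence CERTIFIED by the union bound.


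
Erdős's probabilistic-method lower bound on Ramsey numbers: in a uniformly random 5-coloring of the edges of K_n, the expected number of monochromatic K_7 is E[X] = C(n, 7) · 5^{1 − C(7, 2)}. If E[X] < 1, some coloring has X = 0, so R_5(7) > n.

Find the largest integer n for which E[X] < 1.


We need C(n, 7) · 5^{1 − 21} < 1, i.e. C(n, 7) < 5^{21 − 1} = 95367431640625.
Check values of n near the boundary:
  n = 334: C(334, 7) = 86359460961576; 86359460961576 < 95367431640625? YES
  n = 335: C(335, 7) = 88202498238195; 88202498238195 < 95367431640625? YES
  n = 336: C(336, 7) = 90079147136880; 90079147136880 < 95367431640625? YES
  n = 337: C(337, 7) = 91989916924632; 91989916924632 < 95367431640625? YES
  n = 338: C(338, 7) = 93935323022736; 93935323022736 < 95367431640625? YES
  n = 339: C(339, 7) = 95915887062372; 95915887062372 < 95367431640625? NO
  n = 340: C(340, 7) = 97932136940560; 97932136940560 < 95367431640625? NO
  n = 341: C(341, 7) = 99984606876440; 99984606876440 < 95367431640625? NO
The largest n with C(n, 7) < 95367431640625 is n = 338 (where E[X] = 93935323022736/95367431640625 ≈ 0.9850). Hence R_5(7) > 338, i.e. R_5(7) ≥ 339.

Largest n = 338; hence R_5(7) > 338.


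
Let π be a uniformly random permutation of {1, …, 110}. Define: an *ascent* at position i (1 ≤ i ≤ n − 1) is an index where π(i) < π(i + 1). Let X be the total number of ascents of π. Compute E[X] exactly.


Write X = Σ X_I over i = 1, …, 109, with X_I the indicator of one ascent.
There are 109 indicators.
For each fixed i, the pair (π(i), π(i+1)) is a uniformly random ordered pair of distinct values from {1, …, 110}; by symmetry P[π(i) < π(i+1)] = 1/2.
By linearity: E[X] = 109 · (1/2) = (110 − 1) · (1/2) = 109/2 ≈ 54.5000.

E[X] = 109/2 = 54.5000.


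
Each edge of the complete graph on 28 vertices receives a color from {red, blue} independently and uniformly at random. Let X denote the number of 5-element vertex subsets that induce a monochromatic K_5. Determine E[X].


Let X = Σ_S X_S over the C(28, 5) = 98280 subsets S of size 5, where X_S = 1 if the K_5 on S is monochromatic.
For a fixed S, the K_5 on S has C(5, 2) = 10 edges. P[all 10 edges red] = (1/2)^10, and likewise for blue, so P[monochromatic] = 2·(1/2)^10 = 2^{1 − 10} = 1/512.
By linearity of expectation: E[X] = C(28, 5) · 2^{1 − 10} = 98280 · 1/512 = 12285/64.
Numerically: E[X] ≈ 191.953125.

E[X] = C(28,5)·2^(1−C(5,2)) = 12285/64 ≈ 191.953125.


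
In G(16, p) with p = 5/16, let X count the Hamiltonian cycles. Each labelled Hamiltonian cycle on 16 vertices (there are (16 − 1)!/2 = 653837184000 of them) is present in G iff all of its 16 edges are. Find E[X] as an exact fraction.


K_16 has (16 − 1)!/2 = 653837184000 labelled Hamiltonian cycles.
For each such Hamiltonian cycle H, let X_H = 1 if all 16 edges of H are present in G. Then P[X_H = 1] = p^{16} = (5/16)^{16} = 152587890625/18446744073709551616.
By linearity of expectation: E[X] = Σ_H E[X_H] = 653837184000 · p^{16} = 653837184000 · 152587890625/18446744073709551616 = 97429332733154296875/18014398509481984.
Numerically: E[X] ≈ 5408.41.

E[X] = 653837184000 · (5/16)^{16} = 97429332733154296875/18014398509481984 ≈ 5408.41.


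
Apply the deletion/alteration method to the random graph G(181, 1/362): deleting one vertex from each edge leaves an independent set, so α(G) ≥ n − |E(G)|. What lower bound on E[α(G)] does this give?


E[|E(G)|] = C(181, 2)·p = 16290 · (1/362) = 45.
E[α(G)] ≥ n − E[|E(G)|] = 181 − 45 = 136.
Numerically: ≈ 136.0000.
(This is only a lower bound; the true E[α(G)] may be larger.)

E[α(G)] ≥ 136 ≈ 136.0000.


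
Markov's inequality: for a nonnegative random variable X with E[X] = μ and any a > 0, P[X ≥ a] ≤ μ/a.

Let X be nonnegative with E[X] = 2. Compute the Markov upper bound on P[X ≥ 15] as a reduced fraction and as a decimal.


μ = E[X] = 2, a = 15.
Markov: P[X ≥ 15] ≤ μ/a = (2)/15 = 2/15.
Numerically: ≈ 0.1333.
(Since a = 15 > μ = 2.0000, the bound 2/15 is < 1 and informative.)

P[X ≥ 15] ≤ 2/15 ≈ 0.1333.


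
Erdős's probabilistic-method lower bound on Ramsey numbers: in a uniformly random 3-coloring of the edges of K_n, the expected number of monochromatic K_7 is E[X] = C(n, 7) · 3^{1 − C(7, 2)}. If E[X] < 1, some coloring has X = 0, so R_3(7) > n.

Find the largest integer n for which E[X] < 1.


We need C(n, 7) · 3^{1 − 21} < 1, i.e. C(n, 7) < 3^{21 − 1} = 3486784401.
Check values of n near the boundary:
  n = 77: C(77, 7) = 2404808340; 2404808340 < 3486784401? YES
  n = 78: C(78, 7) = 2641902120; 2641902120 < 3486784401? YES
  n = 79: C(79, 7) = 2898753715; 2898753715 < 3486784401? YES
  n = 80: C(80, 7) = 3176716400; 3176716400 < 3486784401? YES
  n = 81: C(81, 7) = 3477216600; 3477216600 < 3486784401? YES
  n = 82: C(82, 7) = 3801756816; 3801756816 < 3486784401? NO
  n = 83: C(83, 7) = 4151918628; 4151918628 < 3486784401? NO
The largest n with C(n, 7) < 3486784401 is n = 81 (where E[X] = 42928600/43046721 ≈ 0.9972560). Hence R_3(7) > 81, i.e. R_3(7) ≥ 82.

Largest n = 81; hence R_3(7) > 81.


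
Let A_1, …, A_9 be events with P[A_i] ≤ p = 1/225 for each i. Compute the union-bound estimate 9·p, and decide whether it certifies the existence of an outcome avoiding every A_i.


Union bound: P[∪_{i=1}^{9} A_i] ≤ Σ_i P[A_i] ≤ 9·p = 9·(1/225) = 1/25.
Numerically: 1/25 ≈ 0.040000.
Is 1/25 < 1? YES.
Since P[∪ A_i] ≤ 1/25 < 1, the complement has P[∩ A_i^c] ≥ 1 − 1/25 = 24/25 > 0, so some outcome avoids every A_i.

9·p = 1/25 ≈ 0.040000; existence CERTIFIED by the union bound.


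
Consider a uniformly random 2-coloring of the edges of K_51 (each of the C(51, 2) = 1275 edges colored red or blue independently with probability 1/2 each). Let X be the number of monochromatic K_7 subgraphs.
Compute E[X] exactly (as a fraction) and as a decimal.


Let X = Σ_S X_S over the C(51, 7) = 115775100 subsets S of size 7, where X_S = 1 if the K_7 on S is monochromatic.
For a fixed S, the K_7 on S has C(7, 2) = 21 edges. P[all 21 edges red] = (1/2)^21, and likewise for blue, so P[monochromatic] = 2·(1/2)^21 = 2^{1 − 21} = 1/1048576.
Summing: E[X] = C(51, 7) · 2^{1 − 21} = 115775100 · 1/1048576 = 28943775/262144.
Numerically: E[X] ≈ 110.412.

E[X] = C(51,7)·2^(1−C(7,2)) = 28943775/262144 ≈ 110.412.


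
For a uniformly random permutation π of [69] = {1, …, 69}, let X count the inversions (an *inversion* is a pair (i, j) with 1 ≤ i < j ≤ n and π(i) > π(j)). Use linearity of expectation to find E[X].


Write X = Σ X_I over the C(69, 2) = 2346 pairs i < j, with X_I the indicator of one inversion.
There are 2346 indicators.
For each fixed pair i < j, the values π(i) and π(j) are two distinct elements of {1, …, 69} in uniformly random order; by symmetry P[π(i) > π(j)] = 1/2.
By linearity: E[X] = 2346 · (1/2) = C(69, 2) · (1/2) = 2346/2 = 1173 ≈ 1173.0000.

E[X] = 1173 = 1173.0000.


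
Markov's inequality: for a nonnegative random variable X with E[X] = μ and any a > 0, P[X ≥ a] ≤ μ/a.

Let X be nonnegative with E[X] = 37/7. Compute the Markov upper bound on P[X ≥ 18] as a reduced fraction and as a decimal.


μ = E[X] = 37/7, a = 18.
Markov: P[X ≥ 18] ≤ μ/a = (37/7)/18 = 37/126.
Numerically: ≈ 0.294.
(Since a = 18 > μ = 5.286, the bound 37/126 is < 1 and informative.)

P[X ≥ 18] ≤ 37/126 ≈ 0.294.


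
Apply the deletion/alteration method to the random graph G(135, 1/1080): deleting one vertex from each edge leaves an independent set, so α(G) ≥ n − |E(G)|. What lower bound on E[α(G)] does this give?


E[|E(G)|] = C(135, 2)·p = 9045 · (1/1080) = 67/8.
E[α(G)] ≥ n − E[|E(G)|] = 135 − 67/8 = 1013/8.
Numerically: ≈ 126.62500.
(This is only a lower bound; the true E[α(G)] may be larger.)

E[α(G)] ≥ 1013/8 ≈ 126.62500.


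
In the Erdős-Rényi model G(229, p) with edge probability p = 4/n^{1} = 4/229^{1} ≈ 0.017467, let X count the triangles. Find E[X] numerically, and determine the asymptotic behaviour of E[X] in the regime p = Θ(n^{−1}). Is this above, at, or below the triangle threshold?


Number of potential triangles: C(229, 3) = 1975354.
Each occurs with probability p³ ≈ (0.017467)³ ≈ 5.3293412e-06.
By linearity: E[X] = C(229, 3)·p³ ≈ 1975354 · 5.3293412e-06 ≈ 10.52734.
Here α = 1, so p = 4/n is exactly at the triangle threshold p ~ 1/n. Asymptotically E[X] → c³/6 = 4³/6 = 32/3 ≈ 10.66667, a bounded constant. In this regime the triangle count is asymptotically Poisson(c³/6).

E[X] ≈ 10.52734; in regime p = Θ(1/n^{1}) E[X] stays bounded (at the triangle threshold p ~ 1/n).


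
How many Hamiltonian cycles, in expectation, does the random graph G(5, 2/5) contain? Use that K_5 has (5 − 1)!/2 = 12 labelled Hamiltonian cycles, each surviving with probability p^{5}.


K_5 has (5 − 1)!/2 = 12 labelled Hamiltonian cycles.
For each such Hamiltonian cycle H, let X_H = 1 if all 5 edges of H are present in G. Then P[X_H = 1] = p^{5} = (2/5)^{5} = 32/3125.
By linearity of expectation: E[X] = Σ_H E[X_H] = 12 · p^{5} = 12 · 32/3125 = 384/3125.
Numerically: E[X] ≈ 0.1229.

E[X] = 12 · (2/5)^{5} = 384/3125 ≈ 0.1229.


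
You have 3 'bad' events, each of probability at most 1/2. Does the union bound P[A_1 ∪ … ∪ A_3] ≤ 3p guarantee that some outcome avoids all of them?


Union bound: P[∪_{i=1}^{3} A_i] ≤ Σ_i P[A_i] ≤ 3·p = 3·(1/2) = 3/2.
Numerically: 3/2 ≈ 1.5000000.
Is 3/2 < 1? NO.
Since the bound 3/2 is ≥ 1, the union bound is uninformative here; it does NOT by itself certify existence.

3·p = 3/2 ≈ 1.5000000; existence NOT certified by the union bound.


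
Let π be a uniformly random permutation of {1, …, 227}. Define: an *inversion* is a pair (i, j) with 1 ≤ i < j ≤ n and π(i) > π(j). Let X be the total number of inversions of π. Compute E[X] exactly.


Write X = Σ X_I over the C(227, 2) = 25651 pairs i < j, with X_I the indicator of one inversion.
There are 25651 indicators.
For each fixed pair i < j, the values π(i) and π(j) are two distinct elements of {1, …, 227} in uniformly random order; by symmetry P[π(i) > π(j)] = 1/2.
By linearity: E[X] = 25651 · (1/2) = C(227, 2) · (1/2) = 25651/2 = 25651/2 ≈ 12825.500000.

E[X] = 25651/2 = 12825.500000.


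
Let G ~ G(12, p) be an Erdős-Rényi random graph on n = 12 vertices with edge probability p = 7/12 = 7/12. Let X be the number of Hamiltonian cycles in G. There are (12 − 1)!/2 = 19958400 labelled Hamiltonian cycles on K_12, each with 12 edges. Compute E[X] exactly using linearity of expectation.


K_12 has (12 − 1)!/2 = 19958400 labelled Hamiltonian cycles.
For each such Hamiltonian cycle H, let X_H = 1 if all 12 edges of H are present in G. Then P[X_H = 1] = p^{12} = (7/12)^{12} = 13841287201/8916100448256.
By linearity of expectation: E[X] = Σ_H E[X_H] = 19958400 · p^{12} = 19958400 · 13841287201/8916100448256 = 26644477861925/859963392.
Numerically: E[X] ≈ 30983.3.

E[X] = 19958400 · (7/12)^{12} = 26644477861925/859963392 ≈ 30983.3.


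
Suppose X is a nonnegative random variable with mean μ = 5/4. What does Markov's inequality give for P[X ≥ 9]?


μ = E[X] = 5/4, a = 9.
Markov: P[X ≥ 9] ≤ μ/a = (5/4)/9 = 5/36.
Numerically: ≈ 0.13889.
(Since a = 9 > μ = 1.25000, the bound 5/36 is < 1 and informative.)

P[X ≥ 9] ≤ 5/36 ≈ 0.13889.


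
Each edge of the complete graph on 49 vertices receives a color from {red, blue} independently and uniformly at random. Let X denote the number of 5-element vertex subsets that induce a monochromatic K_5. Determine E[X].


Let X = Σ_S X_S over the C(49, 5) = 1906884 subsets S of size 5, where X_S = 1 if the K_5 on S is monochromatic.
For a fixed S, the K_5 on S has C(5, 2) = 10 edges. P[all 10 edges red] = (1/2)^10, and likewise for blue, so P[monochromatic] = 2·(1/2)^10 = 2^{1 − 10} = 1/512.
By linearity of expectation: E[X] = C(49, 5) · 2^{1 − 10} = 1906884 · 1/512 = 476721/128.
Numerically: E[X] ≈ 3724.382812.

E[X] = C(49,5)·2^(1−C(5,2)) = 476721/128 ≈ 3724.382812.


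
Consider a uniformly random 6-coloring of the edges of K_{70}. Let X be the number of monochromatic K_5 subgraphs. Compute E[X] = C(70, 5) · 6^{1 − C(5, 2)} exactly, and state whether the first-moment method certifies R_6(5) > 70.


E[X] = C(70, 5) · 6^{1 − 10} = 12103014 · 6^{−9} = 12103014/10077696.
As a reduced fraction: E[X] = 2017169/1679616 ≈ 1.20097.
Is E[X] < 1? NO.
Since E[X] ≥ 1, the first-moment bound is inconclusive at n = 70; it does NOT by itself certify R_6(5) > 70.

E[X] = 2017169/1679616 ≈ 1.20097; E[X] ≥ 1; first-moment method inconclusive here.


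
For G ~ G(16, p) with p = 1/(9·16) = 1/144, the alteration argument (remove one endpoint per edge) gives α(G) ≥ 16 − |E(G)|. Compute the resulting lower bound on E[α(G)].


E[|E(G)|] = C(16, 2)·p = 120 · (1/144) = 5/6.
E[α(G)] ≥ n − E[|E(G)|] = 16 − 5/6 = 91/6.
Numerically: ≈ 15.166667.
(This is only a lower bound; the true E[α(G)] may be larger.)

E[α(G)] ≥ 91/6 ≈ 15.166667.


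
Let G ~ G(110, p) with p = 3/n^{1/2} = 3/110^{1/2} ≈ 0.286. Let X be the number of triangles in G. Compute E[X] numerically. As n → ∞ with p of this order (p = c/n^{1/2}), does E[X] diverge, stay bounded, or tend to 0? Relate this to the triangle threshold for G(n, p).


Number of potential triangles: C(110, 3) = 215820.
Each occurs with probability p³ ≈ (0.286)³ ≈ 2.34032e-02.
By linearity: E[X] = C(110, 3)·p³ ≈ 215820 · 2.34032e-02 ≈ 5050.873.
Since α = 1/2 < 1, p = c/n^{1/2} ≫ 1/n is above the triangle threshold p ~ 1/n. Asymptotically E[X] ~ (c³/6)·n^{3(1−α)} = (3³/6)·n^{1.5} → ∞; triangles are abundant w.h.p.

E[X] ≈ 5050.873; in regime p = Θ(1/n^{1/2}) E[X] diverges (above the triangle threshold p ~ 1/n).


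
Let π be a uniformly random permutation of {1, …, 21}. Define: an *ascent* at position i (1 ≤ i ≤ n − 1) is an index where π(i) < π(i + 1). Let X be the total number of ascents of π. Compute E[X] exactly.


Write X = Σ X_I over i = 1, …, 20, with X_I the indicator of one ascent.
There are 20 indicators.
For each fixed i, the pair (π(i), π(i+1)) is a uniformly random ordered pair of distinct values from {1, …, 21}; by symmetry P[π(i) < π(i+1)] = 1/2.
By linearity: E[X] = 20 · (1/2) = (21 − 1) · (1/2) = 10 ≈ 10.000.

E[X] = 10 = 10.000.


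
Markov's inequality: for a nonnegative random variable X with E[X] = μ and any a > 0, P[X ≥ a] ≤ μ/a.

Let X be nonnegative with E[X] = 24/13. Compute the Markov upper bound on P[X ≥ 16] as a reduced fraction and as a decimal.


μ = E[X] = 24/13, a = 16.
Markov: P[X ≥ 16] ≤ μ/a = (24/13)/16 = 3/26.
Numerically: ≈ 0.1154.
(Since a = 16 > μ = 1.8462, the bound 3/26 is < 1 and informative.)

P[X ≥ 16] ≤ 3/26 ≈ 0.1154.


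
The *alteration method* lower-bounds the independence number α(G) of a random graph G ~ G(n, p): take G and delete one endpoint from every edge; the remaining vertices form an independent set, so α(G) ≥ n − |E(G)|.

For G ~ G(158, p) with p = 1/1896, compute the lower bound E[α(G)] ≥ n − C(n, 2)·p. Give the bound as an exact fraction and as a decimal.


E[|E(G)|] = C(158, 2)·p = 12403 · (1/1896) = 157/24.
E[α(G)] ≥ n − E[|E(G)|] = 158 − 157/24 = 3635/24.
Numerically: ≈ 151.4583.
(This is only a lower bound; the true E[α(G)] may be larger.)

E[α(G)] ≥ 3635/24 ≈ 151.4583.


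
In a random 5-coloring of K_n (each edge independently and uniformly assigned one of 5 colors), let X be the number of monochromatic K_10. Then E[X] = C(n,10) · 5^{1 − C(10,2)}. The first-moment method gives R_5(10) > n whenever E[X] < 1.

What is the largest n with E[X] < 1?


We need C(n, 10) · 5^{1 − 45} < 1, i.e. C(n, 10) < 5^{45 − 1} = 5684341886080801486968994140625.
Check values of n near the boundary:
  n = 5391: C(5391, 10) = 5666344714787188828795213697883; 5666344714787188828795213697883 < 5684341886080801486968994140625? YES
  n = 5392: C(5392, 10) = 5676873040158402483252283957448; 5676873040158402483252283957448 < 5684341886080801486968994140625? YES
  n = 5393: C(5393, 10) = 5687418968154238267170642278008; 5687418968154238267170642278008 < 5684341886080801486968994140625? NO
  n = 5394: C(5394, 10) = 5697982524930156243149785372878; 5697982524930156243149785372878 < 5684341886080801486968994140625? NO
  n = 5395: C(5395, 10) = 5708563736675616143322765475706; 5708563736675616143322765475706 < 5684341886080801486968994140625? NO
The largest n with C(n, 10) < 5684341886080801486968994140625 is n = 5392 (where E[X] = 5676873040158402483252283957448/5684341886080801486968994140625 ≈ 0.999). Hence R_5(10) > 5392, i.e. R_5(10) ≥ 5393.

Largest n = 5392; hence R_5(10) > 5392.


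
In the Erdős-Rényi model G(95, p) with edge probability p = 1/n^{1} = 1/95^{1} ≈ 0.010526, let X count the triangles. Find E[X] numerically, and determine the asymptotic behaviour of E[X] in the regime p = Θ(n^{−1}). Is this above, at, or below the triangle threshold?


Number of potential triangles: C(95, 3) = 138415.
Each occurs with probability p³ ≈ (0.010526)³ ≈ 1.1663508e-06.
By linearity: E[X] = C(95, 3)·p³ ≈ 138415 · 1.1663508e-06 ≈ 0.16144.
Here α = 1, so p = 1/n is exactly at the triangle threshold p ~ 1/n. Asymptotically E[X] → c³/6 = 1³/6 = 1/6 ≈ 0.16667, a bounded constant. In this regime the triangle count is asymptotically Poisson(c³/6).

E[X] ≈ 0.16144; in regime p = Θ(1/n^{1}) E[X] stays bounded (at the triangle threshold p ~ 1/n).


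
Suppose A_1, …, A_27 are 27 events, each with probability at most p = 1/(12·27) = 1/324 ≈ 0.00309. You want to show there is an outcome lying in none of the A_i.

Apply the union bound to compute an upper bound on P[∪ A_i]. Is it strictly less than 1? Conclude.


Union bound: P[∪_{i=1}^{27} A_i] ≤ Σ_i P[A_i] ≤ 27·p = 27·(1/324) = 1/12.
Numerically: 1/12 ≈ 0.08333.
Is 1/12 < 1? YES.
Since P[∪ A_i] ≤ 1/12 < 1, the complement has P[∩ A_i^c] ≥ 1 − 1/12 = 11/12 > 0, so some outcome avoids every A_i.

27·p = 1/12 ≈ 0.08333; existence CERTIFIED by the union bound.


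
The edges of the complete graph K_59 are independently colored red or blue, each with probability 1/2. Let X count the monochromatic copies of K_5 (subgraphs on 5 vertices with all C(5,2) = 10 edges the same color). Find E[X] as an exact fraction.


Let X = Σ_S X_S over the C(59, 5) = 5006386 subsets S of size 5, where X_S = 1 if the K_5 on S is monochromatic.
For a fixed S, the K_5 on S has C(5, 2) = 10 edges. P[all 10 edges red] = (1/2)^10, and likewise for blue, so P[monochromatic] = 2·(1/2)^10 = 2^{1 − 10} = 1/512.
Summing: E[X] = C(59, 5) · 2^{1 − 10} = 5006386 · 1/512 = 2503193/256.
Numerically: E[X] ≈ 9778.097656.

E[X] = C(59,5)·2^(1−C(5,2)) = 2503193/256 ≈ 9778.097656.


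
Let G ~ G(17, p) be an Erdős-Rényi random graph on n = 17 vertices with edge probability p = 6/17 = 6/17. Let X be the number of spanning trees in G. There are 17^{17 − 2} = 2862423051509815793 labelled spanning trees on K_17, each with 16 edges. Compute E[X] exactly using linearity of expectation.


K_17 has 17^{17 − 2} = 2862423051509815793 labelled spanning trees.
For each such spanning tree H, let X_H = 1 if all 16 edges of H are present in G. Then P[X_H = 1] = p^{16} = (6/17)^{16} = 2821109907456/48661191875666868481.
Summing the indicators: E[X] = Σ_H E[X_H] = 2862423051509815793 · p^{16} = 2862423051509815793 · 2821109907456/48661191875666868481 = 2821109907456/17.
Numerically: E[X] ≈ 1.65948e+11.

E[X] = 2862423051509815793 · (6/17)^{16} = 2821109907456/17 ≈ 1.65948e+11.


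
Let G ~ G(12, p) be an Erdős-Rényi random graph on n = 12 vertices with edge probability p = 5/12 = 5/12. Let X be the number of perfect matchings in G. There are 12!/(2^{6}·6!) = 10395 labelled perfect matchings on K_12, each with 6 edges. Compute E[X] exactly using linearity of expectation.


K_12 has 12!/(2^{6}·6!) = 10395 labelled perfect matchings.
For each such perfect matching H, let X_H = 1 if all 6 edges of H are present in G. Then P[X_H = 1] = p^{6} = (5/12)^{6} = 15625/2985984.
Summing the indicators: E[X] = Σ_H E[X_H] = 10395 · p^{6} = 10395 · 15625/2985984 = 6015625/110592.
Numerically: E[X] ≈ 54.4.

E[X] = 10395 · (5/12)^{6} = 6015625/110592 ≈ 54.4.


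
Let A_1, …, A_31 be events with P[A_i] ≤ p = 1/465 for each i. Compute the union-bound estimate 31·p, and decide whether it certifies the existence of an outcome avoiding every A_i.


Union bound: P[∪_{i=1}^{31} A_i] ≤ Σ_i P[A_i] ≤ 31·p = 31·(1/465) = 1/15.
Numerically: 1/15 ≈ 0.067.
Is 1/15 < 1? YES.
Since P[∪ A_i] ≤ 1/15 < 1, the complement has P[∩ A_i^c] ≥ 1 − 1/15 = 14/15 > 0, so some outcome avoids every A_i.

31·p = 1/15 ≈ 0.067; existence CERTIFIED by the union bound.


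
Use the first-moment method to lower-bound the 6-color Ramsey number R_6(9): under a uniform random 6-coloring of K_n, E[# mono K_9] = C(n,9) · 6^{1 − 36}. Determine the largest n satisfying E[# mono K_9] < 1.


We need C(n, 9) · 6^{1 − 36} < 1, i.e. C(n, 9) < 6^{36 − 1} = 1719070799748422591028658176.
Check values of n near the boundary:
  n = 4402: C(4402, 9) = 1696419745356657449393393700; 1696419745356657449393393700 < 1719070799748422591028658176? YES
  n = 4403: C(4403, 9) = 1699894433046281918452233150; 1699894433046281918452233150 < 1719070799748422591028658176? YES
  n = 4404: C(4404, 9) = 1703375445537161676647015880; 1703375445537161676647015880 < 1719070799748422591028658176? YES
  n = 4405: C(4405, 9) = 1706862792900636302463627150; 1706862792900636302463627150 < 1719070799748422591028658176? YES
  n = 4406: C(4406, 9) = 1710356485221788389505285700; 1710356485221788389505285700 < 1719070799748422591028658176? YES
  n = 4407: C(4407, 9) = 1713856532599459170657070050; 1713856532599459170657070050 < 1719070799748422591028658176? YES
  n = 4408: C(4408, 9) = 1717362945146264156457459600; 1717362945146264156457459600 < 1719070799748422591028658176? YES
  n = 4409: C(4409, 9) = 1720875732988608787686577131; 1720875732988608787686577131 < 1719070799748422591028658176? NO
  n = 4410: C(4410, 9) = 1724394906266704102180823710; 1724394906266704102180823710 < 1719070799748422591028658176? NO
  n = 4411: C(4411, 9) = 1727920475134582415883601405; 1727920475134582415883601405 < 1719070799748422591028658176? NO
The largest n with C(n, 9) < 1719070799748422591028658176 is n = 4408 (where E[X] = 35778394690547169926197075/35813974994758803979763712 ≈ 0.999). Hence R_6(9) > 4408, i.e. R_6(9) ≥ 4409.

Largest n = 4408; hence R_6(9) > 4408.


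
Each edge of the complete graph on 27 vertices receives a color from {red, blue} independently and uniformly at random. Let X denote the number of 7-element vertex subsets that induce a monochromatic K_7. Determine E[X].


Let X = Σ_S X_S over the C(27, 7) = 888030 subsets S of size 7, where X_S = 1 if the K_7 on S is monochromatic.
For a fixed S, the K_7 on S has C(7, 2) = 21 edges. P[all 21 edges red] = (1/2)^21, and likewise for blue, so P[monochromatic] = 2·(1/2)^21 = 2^{1 − 21} = 1/1048576.
By linearity of expectation: E[X] = C(27, 7) · 2^{1 − 21} = 888030 · 1/1048576 = 444015/524288.
Numerically: E[X] ≈ 0.847.

E[X] = C(27,7)·2^(1−C(7,2)) = 444015/524288 ≈ 0.847.


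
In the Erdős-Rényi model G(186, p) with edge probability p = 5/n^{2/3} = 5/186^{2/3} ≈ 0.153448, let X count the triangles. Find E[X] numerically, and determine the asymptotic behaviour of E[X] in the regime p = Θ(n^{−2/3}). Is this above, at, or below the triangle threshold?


Number of potential triangles: C(186, 3) = 1055240.
Each occurs with probability p³ ≈ (0.153448)³ ≈ 3.61313447e-03.
By linearity: E[X] = C(186, 3)·p³ ≈ 1055240 · 3.61313447e-03 ≈ 3812.724014.
Since α = 2/3 < 1, p = c/n^{2/3} ≫ 1/n is above the triangle threshold p ~ 1/n. Asymptotically E[X] ~ (c³/6)·n^{3(1−α)} = (5³/6)·n^{1} → ∞; triangles are abundant w.h.p.

E[X] ≈ 3812.724014; in regime p = Θ(1/n^{2/3}) E[X] diverges (above the triangle threshold p ~ 1/n).


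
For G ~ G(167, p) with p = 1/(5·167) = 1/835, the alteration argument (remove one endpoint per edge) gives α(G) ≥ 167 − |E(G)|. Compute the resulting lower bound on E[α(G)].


E[|E(G)|] = C(167, 2)·p = 13861 · (1/835) = 83/5.
E[α(G)] ≥ n − E[|E(G)|] = 167 − 83/5 = 752/5.
Numerically: ≈ 150.4000.
(This is only a lower bound; the true E[α(G)] may be larger.)

E[α(G)] ≥ 752/5 ≈ 150.4000.


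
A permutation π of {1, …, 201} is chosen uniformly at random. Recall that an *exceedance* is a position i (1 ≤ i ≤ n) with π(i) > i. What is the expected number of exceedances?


Write X = Σ_{i=1}^{201} X_i, where X_i = 1_{π(i) > i}.
For each fixed i, π(i) is uniform over {1, …, 201} (marginal of a uniform permutation), so P[π(i) > i] = (n − i)/n. Summing: Σ_{i=1}^{201} (n − i)/n = (0 + 1 + … + 200)/201 = 201(201 − 1)/(2·201) = (201 − 1)/2.
Hence E[X] = Σ_{i=1}^{201} (201 − i)/201 = 100 ≈ 100.000000.

E[X] = 100 = 100.000000.


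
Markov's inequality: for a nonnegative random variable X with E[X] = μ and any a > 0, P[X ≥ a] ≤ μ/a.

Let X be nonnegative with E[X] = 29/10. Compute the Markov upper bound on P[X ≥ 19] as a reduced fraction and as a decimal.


μ = E[X] = 29/10, a = 19.
Markov: P[X ≥ 19] ≤ μ/a = (29/10)/19 = 29/190.
Numerically: ≈ 0.153.
(Since a = 19 > μ = 2.900, the bound 29/190 is < 1 and informative.)

P[X ≥ 19] ≤ 29/190 ≈ 0.153.


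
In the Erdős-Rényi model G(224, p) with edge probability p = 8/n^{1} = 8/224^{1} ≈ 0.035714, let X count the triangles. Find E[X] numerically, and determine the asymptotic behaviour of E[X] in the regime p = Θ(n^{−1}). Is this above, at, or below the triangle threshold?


Number of potential triangles: C(224, 3) = 1848224.
Each occurs with probability p³ ≈ (0.035714)³ ≈ 4.5553936e-05.
By linearity: E[X] = C(224, 3)·p³ ≈ 1848224 · 4.5553936e-05 ≈ 84.19388.
Here α = 1, so p = 8/n is exactly at the triangle threshold p ~ 1/n. Asymptotically E[X] → c³/6 = 8³/6 = 256/3 ≈ 85.33333, a bounded constant. In this regime the triangle count is asymptotically Poisson(c³/6).

E[X] ≈ 84.19388; in regime p = Θ(1/n^{1}) E[X] stays bounded (at the triangle threshold p ~ 1/n).


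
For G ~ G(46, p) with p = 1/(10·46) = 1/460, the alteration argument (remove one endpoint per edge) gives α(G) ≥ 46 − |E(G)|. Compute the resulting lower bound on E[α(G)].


E[|E(G)|] = C(46, 2)·p = 1035 · (1/460) = 9/4.
E[α(G)] ≥ n − E[|E(G)|] = 46 − 9/4 = 175/4.
Numerically: ≈ 43.750.
(This is only a lower bound; the true E[α(G)] may be larger.)

E[α(G)] ≥ 175/4 ≈ 43.750.


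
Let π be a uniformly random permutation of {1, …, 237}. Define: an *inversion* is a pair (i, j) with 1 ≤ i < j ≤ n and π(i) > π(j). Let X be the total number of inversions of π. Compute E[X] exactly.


Write X = Σ X_I over the C(237, 2) = 27966 pairs i < j, with X_I the indicator of one inversion.
There are 27966 indicators.
For each fixed pair i < j, the values π(i) and π(j) are two distinct elements of {1, …, 237} in uniformly random order; by symmetry P[π(i) > π(j)] = 1/2.
By linearity: E[X] = 27966 · (1/2) = C(237, 2) · (1/2) = 27966/2 = 13983 ≈ 13983.00000.

E[X] = 13983 = 13983.00000.


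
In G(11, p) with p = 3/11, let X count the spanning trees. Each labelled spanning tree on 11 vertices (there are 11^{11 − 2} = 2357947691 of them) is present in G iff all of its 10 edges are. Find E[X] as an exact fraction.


K_11 has 11^{11 − 2} = 2357947691 labelled spanning trees.
For each such spanning tree H, let X_H = 1 if all 10 edges of H are present in G. Then P[X_H = 1] = p^{10} = (3/11)^{10} = 59049/25937424601.
By linearity of expectation: E[X] = Σ_H E[X_H] = 2357947691 · p^{10} = 2357947691 · 59049/25937424601 = 59049/11.
Numerically: E[X] ≈ 5368.

E[X] = 2357947691 · (3/11)^{10} = 59049/11 ≈ 5368.


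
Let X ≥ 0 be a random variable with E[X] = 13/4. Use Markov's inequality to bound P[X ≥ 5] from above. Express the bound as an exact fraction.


μ = E[X] = 13/4, a = 5.
Markov: P[X ≥ 5] ≤ μ/a = (13/4)/5 = 13/20.
Numerically: ≈ 0.650000.
(Since a = 5 > μ = 3.250000, the bound 13/20 is < 1 and informative.)

P[X ≥ 5] ≤ 13/20 ≈ 0.650000.


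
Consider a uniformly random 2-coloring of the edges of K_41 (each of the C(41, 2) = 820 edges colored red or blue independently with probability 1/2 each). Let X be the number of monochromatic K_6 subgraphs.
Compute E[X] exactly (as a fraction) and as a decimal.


Let X = Σ_S X_S over the C(41, 6) = 4496388 subsets S of size 6, where X_S = 1 if the K_6 on S is monochromatic.
For a fixed S, the K_6 on S has C(6, 2) = 15 edges. P[all 15 edges red] = (1/2)^15, and likewise for blue, so P[monochromatic] = 2·(1/2)^15 = 2^{1 − 15} = 1/16384.
Summing: E[X] = C(41, 6) · 2^{1 − 15} = 4496388 · 1/16384 = 1124097/4096.
Numerically: E[X] ≈ 274.43774.

E[X] = C(41,6)·2^(1−C(6,2)) = 1124097/4096 ≈ 274.43774.


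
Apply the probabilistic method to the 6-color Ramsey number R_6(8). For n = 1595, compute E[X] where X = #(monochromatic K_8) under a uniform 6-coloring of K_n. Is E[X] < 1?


E[X] = C(1595, 8) · 6^{1 − 28} = 1020772636343363633895 · 6^{−27} = 1020772636343363633895/1023490369077469249536.
As a reduced fraction: E[X] = 113419181815929292655/113721152119718805504 ≈ 0.997.
Is E[X] < 1? YES.
Since E[X] < 1, there exists a 6-coloring of K_{1595} with no monochromatic K_8; hence R_6(8) > 1595.

E[X] = 113419181815929292655/113721152119718805504 ≈ 0.997; E[X] < 1, so R_6(8) > 1595.


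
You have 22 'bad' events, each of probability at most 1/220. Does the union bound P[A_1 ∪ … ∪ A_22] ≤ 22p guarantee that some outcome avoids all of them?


Union bound: P[∪_{i=1}^{22} A_i] ≤ Σ_i P[A_i] ≤ 22·p = 22·(1/220) = 1/10.
Numerically: 1/10 ≈ 0.1000000.
Is 1/10 < 1? YES.
Since P[∪ A_i] ≤ 1/10 < 1, the complement has P[∩ A_i^c] ≥ 1 − 1/10 = 9/10 > 0, so some outcome avoids every A_i.

22·p = 1/10 ≈ 0.1000000; existence CERTIFIED by the union bound.


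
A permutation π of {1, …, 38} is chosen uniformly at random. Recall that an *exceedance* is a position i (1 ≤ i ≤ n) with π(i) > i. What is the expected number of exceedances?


Write X = Σ_{i=1}^{38} X_i, where X_i = 1_{π(i) > i}.
For each fixed i, π(i) is uniform over {1, …, 38} (marginal of a uniform permutation), so P[π(i) > i] = (n − i)/n. Summing: Σ_{i=1}^{38} (n − i)/n = (0 + 1 + … + 37)/38 = 38(38 − 1)/(2·38) = (38 − 1)/2.
Hence E[X] = Σ_{i=1}^{38} (38 − i)/38 = 37/2 ≈ 18.500000.

E[X] = 37/2 = 18.500000.


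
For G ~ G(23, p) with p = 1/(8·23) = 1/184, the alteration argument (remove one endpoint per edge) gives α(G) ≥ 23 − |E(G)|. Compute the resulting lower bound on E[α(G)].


E[|E(G)|] = C(23, 2)·p = 253 · (1/184) = 11/8.
E[α(G)] ≥ n − E[|E(G)|] = 23 − 11/8 = 173/8.
Numerically: ≈ 21.625000.
(This is only a lower bound; the true E[α(G)] may be larger.)

E[α(G)] ≥ 173/8 ≈ 21.625000.


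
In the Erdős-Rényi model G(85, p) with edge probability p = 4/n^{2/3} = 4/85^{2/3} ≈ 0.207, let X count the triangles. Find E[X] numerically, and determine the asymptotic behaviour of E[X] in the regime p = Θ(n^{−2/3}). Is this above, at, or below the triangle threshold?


Number of potential triangles: C(85, 3) = 98770.
Each occurs with probability p³ ≈ (0.207)³ ≈ 8.85813e-03.
By linearity: E[X] = C(85, 3)·p³ ≈ 98770 · 8.85813e-03 ≈ 874.918.
Since α = 2/3 < 1, p = c/n^{2/3} ≫ 1/n is above the triangle threshold p ~ 1/n. Asymptotically E[X] ~ (c³/6)·n^{3(1−α)} = (4³/6)·n^{1} → ∞; triangles are abundant w.h.p.

E[X] ≈ 874.918; in regime p = Θ(1/n^{2/3}) E[X] diverges (above the triangle threshold p ~ 1/n).


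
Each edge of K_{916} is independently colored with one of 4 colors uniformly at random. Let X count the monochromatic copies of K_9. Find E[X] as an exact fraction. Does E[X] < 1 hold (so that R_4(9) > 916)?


E[X] = C(916, 9) · 4^{1 − 36} = 1202748565202942340440 · 4^{−35} = 1202748565202942340440/1180591620717411303424.
As a reduced fraction: E[X] = 150343570650367792555/147573952589676412928 ≈ 1.01877.
Is E[X] < 1? NO.
Since E[X] ≥ 1, the first-moment bound is inconclusive at n = 916; it does NOT by itself certify R_4(9) > 916.

E[X] = 150343570650367792555/147573952589676412928 ≈ 1.01877; E[X] ≥ 1; first-moment method inconclusive here.


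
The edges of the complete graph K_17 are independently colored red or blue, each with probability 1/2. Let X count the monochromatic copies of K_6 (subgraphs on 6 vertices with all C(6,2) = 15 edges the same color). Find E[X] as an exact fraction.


Let X = Σ_S X_S over the C(17, 6) = 12376 subsets S of size 6, where X_S = 1 if the K_6 on S is monochromatic.
For a fixed S, the K_6 on S has C(6, 2) = 15 edges. P[all 15 edges red] = (1/2)^15, and likewise for blue, so P[monochromatic] = 2·(1/2)^15 = 2^{1 − 15} = 1/16384.
Summing: E[X] = C(17, 6) · 2^{1 − 15} = 12376 · 1/16384 = 1547/2048.
Numerically: E[X] ≈ 0.7554.

E[X] = C(17,6)·2^(1−C(6,2)) = 1547/2048 ≈ 0.7554.


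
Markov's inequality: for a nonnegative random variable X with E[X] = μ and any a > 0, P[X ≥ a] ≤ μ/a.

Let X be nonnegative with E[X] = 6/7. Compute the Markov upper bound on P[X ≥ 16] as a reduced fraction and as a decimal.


μ = E[X] = 6/7, a = 16.
Markov: P[X ≥ 16] ≤ μ/a = (6/7)/16 = 3/56.
Numerically: ≈ 0.054.
(Since a = 16 > μ = 0.857, the bound 3/56 is < 1 and informative.)

P[X ≥ 16] ≤ 3/56 ≈ 0.054.


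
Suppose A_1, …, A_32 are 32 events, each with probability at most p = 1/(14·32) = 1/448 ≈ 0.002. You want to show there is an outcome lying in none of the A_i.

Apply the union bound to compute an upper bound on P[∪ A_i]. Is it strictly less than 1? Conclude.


Union bound: P[∪_{i=1}^{32} A_i] ≤ Σ_i P[A_i] ≤ 32·p = 32·(1/448) = 1/14.
Numerically: 1/14 ≈ 0.071.
Is 1/14 < 1? YES.
Since P[∪ A_i] ≤ 1/14 < 1, the complement has P[∩ A_i^c] ≥ 1 − 1/14 = 13/14 > 0, so some outcome avoids every A_i.

32·p = 1/14 ≈ 0.071; existence CERTIFIED by the union bound.


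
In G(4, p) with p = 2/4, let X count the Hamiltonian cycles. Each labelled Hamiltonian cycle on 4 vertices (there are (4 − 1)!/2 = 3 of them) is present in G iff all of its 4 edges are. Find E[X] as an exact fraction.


K_4 has (4 − 1)!/2 = 3 labelled Hamiltonian cycles.
For each such Hamiltonian cycle H, let X_H = 1 if all 4 edges of H are present in G. Then P[X_H = 1] = p^{4} = (1/2)^{4} = 1/16.
Summing the indicators: E[X] = Σ_H E[X_H] = 3 · p^{4} = 3 · 1/16 = 3/16.
Numerically: E[X] ≈ 0.1875.

E[X] = 3 · (1/2)^{4} = 3/16 ≈ 0.1875.


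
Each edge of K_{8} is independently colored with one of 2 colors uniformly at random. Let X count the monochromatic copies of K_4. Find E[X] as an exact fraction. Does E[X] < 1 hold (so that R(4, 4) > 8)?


E[X] = C(8, 4) · 2^{1 − 6} = 70 · 2^{−5} = 70/32.
As a reduced fraction: E[X] = 35/16 ≈ 2.1875.
Is E[X] < 1? NO.
Since E[X] ≥ 1, the first-moment bound is inconclusive at n = 8; it does NOT by itself certify R(4, 4) > 8.

E[X] = 35/16 ≈ 2.1875; E[X] ≥ 1; first-moment method inconclusive here.


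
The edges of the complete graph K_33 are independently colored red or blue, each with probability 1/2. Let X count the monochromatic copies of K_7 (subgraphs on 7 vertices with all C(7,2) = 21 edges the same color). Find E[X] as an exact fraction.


Let X = Σ_S X_S over the C(33, 7) = 4272048 subsets S of size 7, where X_S = 1 if the K_7 on S is monochromatic.
For a fixed S, the K_7 on S has C(7, 2) = 21 edges. P[all 21 edges red] = (1/2)^21, and likewise for blue, so P[monochromatic] = 2·(1/2)^21 = 2^{1 − 21} = 1/1048576.
By linearity of expectation: E[X] = C(33, 7) · 2^{1 − 21} = 4272048 · 1/1048576 = 267003/65536.
Numerically: E[X] ≈ 4.074.

E[X] = C(33,7)·2^(1−C(7,2)) = 267003/65536 ≈ 4.074.


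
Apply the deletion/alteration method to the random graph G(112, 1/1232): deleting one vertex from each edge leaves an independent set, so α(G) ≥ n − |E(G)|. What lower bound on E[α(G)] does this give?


E[|E(G)|] = C(112, 2)·p = 6216 · (1/1232) = 111/22.
E[α(G)] ≥ n − E[|E(G)|] = 112 − 111/22 = 2353/22.
Numerically: ≈ 106.955.
(This is only a lower bound; the true E[α(G)] may be larger.)

E[α(G)] ≥ 2353/22 ≈ 106.955.


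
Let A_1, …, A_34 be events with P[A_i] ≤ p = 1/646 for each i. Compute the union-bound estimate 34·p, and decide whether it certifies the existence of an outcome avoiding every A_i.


Union bound: P[∪_{i=1}^{34} A_i] ≤ Σ_i P[A_i] ≤ 34·p = 34·(1/646) = 1/19.
Numerically: 1/19 ≈ 0.0526316.
Is 1/19 < 1? YES.
Since P[∪ A_i] ≤ 1/19 < 1, the complement has P[∩ A_i^c] ≥ 1 − 1/19 = 18/19 > 0, so some outcome avoids every A_i.

34·p = 1/19 ≈ 0.0526316; existence CERTIFIED by the union bound.


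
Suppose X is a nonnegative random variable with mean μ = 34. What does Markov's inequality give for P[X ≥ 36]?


μ = E[X] = 34, a = 36.
Markov: P[X ≥ 36] ≤ μ/a = (34)/36 = 17/18.
Numerically: ≈ 0.94444.
(Since a = 36 > μ = 34.00000, the bound 17/18 is < 1 and informative.)

P[X ≥ 36] ≤ 17/18 ≈ 0.94444.


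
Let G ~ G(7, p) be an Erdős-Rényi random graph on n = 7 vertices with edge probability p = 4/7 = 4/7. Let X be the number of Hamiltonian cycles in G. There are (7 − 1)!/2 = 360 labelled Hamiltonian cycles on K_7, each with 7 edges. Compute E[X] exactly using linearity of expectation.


K_7 has (7 − 1)!/2 = 360 labelled Hamiltonian cycles.
For each such Hamiltonian cycle H, let X_H = 1 if all 7 edges of H are present in G. Then P[X_H = 1] = p^{7} = (4/7)^{7} = 16384/823543.
By linearity of expectation: E[X] = Σ_H E[X_H] = 360 · p^{7} = 360 · 16384/823543 = 5898240/823543.
Numerically: E[X] ≈ 7.162.

E[X] = 360 · (4/7)^{7} = 5898240/823543 ≈ 7.162.
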